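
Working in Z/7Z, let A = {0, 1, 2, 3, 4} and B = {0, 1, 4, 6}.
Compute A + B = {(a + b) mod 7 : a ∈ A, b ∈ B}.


Work in Z/7Z: reduce every sum a + b modulo 7.
Enumerate all 20 pairs:
a = 0: 0+0=0, 0+1=1, 0+4=4, 0+6=6
a = 1: 1+0=1, 1+1=2, 1+4=5, 1+6=0
a = 2: 2+0=2, 2+1=3, 2+4=6, 2+6=1
a = 3: 3+0=3, 3+1=4, 3+4=0, 3+6=2
a = 4: 4+0=4, 4+1=5, 4+4=1, 4+6=3
Distinct residues collected: {0, 1, 2, 3, 4, 5, 6}
|A + B| = 7 (out of 7 total residues).

A + B = {0, 1, 2, 3, 4, 5, 6}


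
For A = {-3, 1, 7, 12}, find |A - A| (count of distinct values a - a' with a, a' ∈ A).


A - A = {a - a' : a, a' ∈ A}; |A| = 4.
Bounds: 2|A|-1 ≤ |A - A| ≤ |A|² - |A| + 1, i.e. 7 ≤ |A - A| ≤ 13.
Note: 0 ∈ A - A always (from a - a). The set is symmetric: if d ∈ A - A then -d ∈ A - A.
Enumerate nonzero differences d = a - a' with a > a' (then include -d):
Positive differences: {4, 5, 6, 10, 11, 15}
Full difference set: {0} ∪ (positive diffs) ∪ (negative diffs).
|A - A| = 1 + 2·6 = 13 (matches direct enumeration: 13).

|A - A| = 13


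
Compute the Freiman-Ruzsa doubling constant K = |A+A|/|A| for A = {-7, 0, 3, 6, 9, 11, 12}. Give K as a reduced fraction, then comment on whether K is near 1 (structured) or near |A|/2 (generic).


|A| = 7.
Compute A + A by enumerating all 49 pairs.
A + A = {-14, -7, -4, -1, 0, 2, 3, 4, 5, 6, 9, 11, 12, 14, 15, 17, 18, 20, 21, 22, 23, 24}, so |A + A| = 22.
K = |A + A| / |A| = 22/7 (already in lowest terms) ≈ 3.1429.
Reference: AP of size 7 gives K = 13/7 ≈ 1.8571; a fully generic set of size 7 gives K ≈ 4.0000.

|A| = 7, |A + A| = 22, K = 22/7.


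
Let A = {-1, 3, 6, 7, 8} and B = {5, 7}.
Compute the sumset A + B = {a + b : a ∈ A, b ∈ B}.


A + B = {a + b : a ∈ A, b ∈ B}.
Enumerate all |A|·|B| = 5·2 = 10 pairs (a, b) and collect distinct sums.
a = -1: -1+5=4, -1+7=6
a = 3: 3+5=8, 3+7=10
a = 6: 6+5=11, 6+7=13
a = 7: 7+5=12, 7+7=14
a = 8: 8+5=13, 8+7=15
Collecting distinct sums: A + B = {4, 6, 8, 10, 11, 12, 13, 14, 15}
|A + B| = 9

A + B = {4, 6, 8, 10, 11, 12, 13, 14, 15}


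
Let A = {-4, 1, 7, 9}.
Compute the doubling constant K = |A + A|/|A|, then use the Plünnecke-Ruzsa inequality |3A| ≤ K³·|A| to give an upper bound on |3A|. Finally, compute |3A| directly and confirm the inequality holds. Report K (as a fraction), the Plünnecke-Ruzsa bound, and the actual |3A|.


|A| = 4.
Step 1: Compute A + A by enumerating all 16 pairs.
A + A = {-8, -3, 2, 3, 5, 8, 10, 14, 16, 18}, so |A + A| = 10.
Step 2: Doubling constant K = |A + A|/|A| = 10/4 = 10/4 ≈ 2.5000.
Step 3: Plünnecke-Ruzsa gives |3A| ≤ K³·|A| = (2.5000)³ · 4 ≈ 62.5000.
Step 4: Compute 3A = A + A + A directly by enumerating all triples (a,b,c) ∈ A³; |3A| = 20.
Step 5: Check 20 ≤ 62.5000? Yes ✓.

K = 10/4, Plünnecke-Ruzsa bound K³|A| ≈ 62.5000, |3A| = 20, inequality holds.


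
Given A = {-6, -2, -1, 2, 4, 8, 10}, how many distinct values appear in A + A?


A + A = {a + a' : a, a' ∈ A}; |A| = 7.
General bounds: 2|A| - 1 ≤ |A + A| ≤ |A|(|A|+1)/2, i.e. 13 ≤ |A + A| ≤ 28.
Lower bound 2|A|-1 is attained iff A is an arithmetic progression.
Enumerate sums a + a' for a ≤ a' (symmetric, so this suffices):
a = -6: -6+-6=-12, -6+-2=-8, -6+-1=-7, -6+2=-4, -6+4=-2, -6+8=2, -6+10=4
a = -2: -2+-2=-4, -2+-1=-3, -2+2=0, -2+4=2, -2+8=6, -2+10=8
a = -1: -1+-1=-2, -1+2=1, -1+4=3, -1+8=7, -1+10=9
a = 2: 2+2=4, 2+4=6, 2+8=10, 2+10=12
a = 4: 4+4=8, 4+8=12, 4+10=14
a = 8: 8+8=16, 8+10=18
a = 10: 10+10=20
Distinct sums: {-12, -8, -7, -4, -3, -2, 0, 1, 2, 3, 4, 6, 7, 8, 9, 10, 12, 14, 16, 18, 20}
|A + A| = 21

|A + A| = 21


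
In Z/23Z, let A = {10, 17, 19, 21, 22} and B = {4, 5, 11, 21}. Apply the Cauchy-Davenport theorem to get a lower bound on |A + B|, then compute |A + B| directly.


Cauchy-Davenport: |A + B| ≥ min(p, |A| + |B| - 1) for A, B nonempty in Z/pZ.
|A| = 5, |B| = 4, p = 23.
CD lower bound = min(23, 5 + 4 - 1) = min(23, 8) = 8.
Compute A + B mod 23 directly:
a = 10: 10+4=14, 10+5=15, 10+11=21, 10+21=8
a = 17: 17+4=21, 17+5=22, 17+11=5, 17+21=15
a = 19: 19+4=0, 19+5=1, 19+11=7, 19+21=17
a = 21: 21+4=2, 21+5=3, 21+11=9, 21+21=19
a = 22: 22+4=3, 22+5=4, 22+11=10, 22+21=20
A + B = {0, 1, 2, 3, 4, 5, 7, 8, 9, 10, 14, 15, 17, 19, 20, 21, 22}, so |A + B| = 17.
Verify: 17 ≥ 8? Yes ✓.

CD lower bound = 8, actual |A + B| = 17.


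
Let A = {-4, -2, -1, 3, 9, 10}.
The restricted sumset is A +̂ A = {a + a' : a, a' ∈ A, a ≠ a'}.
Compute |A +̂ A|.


Restricted sumset: A +̂ A = {a + a' : a ∈ A, a' ∈ A, a ≠ a'}.
Equivalently, take A + A and drop any sum 2a that is achievable ONLY as a + a for a ∈ A (i.e. sums representable only with equal summands).
Enumerate pairs (a, a') with a < a' (symmetric, so each unordered pair gives one sum; this covers all a ≠ a'):
  -4 + -2 = -6
  -4 + -1 = -5
  -4 + 3 = -1
  -4 + 9 = 5
  -4 + 10 = 6
  -2 + -1 = -3
  -2 + 3 = 1
  -2 + 9 = 7
  -2 + 10 = 8
  -1 + 3 = 2
  -1 + 9 = 8
  -1 + 10 = 9
  3 + 9 = 12
  3 + 10 = 13
  9 + 10 = 19
Collected distinct sums: {-6, -5, -3, -1, 1, 2, 5, 6, 7, 8, 9, 12, 13, 19}
|A +̂ A| = 14
(Reference bound: |A +̂ A| ≥ 2|A| - 3 for |A| ≥ 2, with |A| = 6 giving ≥ 9.)

|A +̂ A| = 14


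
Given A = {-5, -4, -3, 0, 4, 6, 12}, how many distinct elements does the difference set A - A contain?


A - A = {a - a' : a, a' ∈ A}; |A| = 7.
Bounds: 2|A|-1 ≤ |A - A| ≤ |A|² - |A| + 1, i.e. 13 ≤ |A - A| ≤ 43.
Note: 0 ∈ A - A always (from a - a). The set is symmetric: if d ∈ A - A then -d ∈ A - A.
Enumerate nonzero differences d = a - a' with a > a' (then include -d):
Positive differences: {1, 2, 3, 4, 5, 6, 7, 8, 9, 10, 11, 12, 15, 16, 17}
Full difference set: {0} ∪ (positive diffs) ∪ (negative diffs).
|A - A| = 1 + 2·15 = 31 (matches direct enumeration: 31).

|A - A| = 31


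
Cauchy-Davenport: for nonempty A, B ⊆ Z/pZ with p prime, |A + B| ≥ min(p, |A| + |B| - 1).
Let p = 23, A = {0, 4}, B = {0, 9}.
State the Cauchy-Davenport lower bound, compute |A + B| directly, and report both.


Cauchy-Davenport: |A + B| ≥ min(p, |A| + |B| - 1) for A, B nonempty in Z/pZ.
|A| = 2, |B| = 2, p = 23.
CD lower bound = min(23, 2 + 2 - 1) = min(23, 3) = 3.
Compute A + B mod 23 directly:
a = 0: 0+0=0, 0+9=9
a = 4: 4+0=4, 4+9=13
A + B = {0, 4, 9, 13}, so |A + B| = 4.
Verify: 4 ≥ 3? Yes ✓.

CD lower bound = 3, actual |A + B| = 4.


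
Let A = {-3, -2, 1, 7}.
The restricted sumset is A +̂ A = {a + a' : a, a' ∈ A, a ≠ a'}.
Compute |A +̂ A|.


Restricted sumset: A +̂ A = {a + a' : a ∈ A, a' ∈ A, a ≠ a'}.
Equivalently, take A + A and drop any sum 2a that is achievable ONLY as a + a for a ∈ A (i.e. sums representable only with equal summands).
Enumerate pairs (a, a') with a < a' (symmetric, so each unordered pair gives one sum; this covers all a ≠ a'):
  -3 + -2 = -5
  -3 + 1 = -2
  -3 + 7 = 4
  -2 + 1 = -1
  -2 + 7 = 5
  1 + 7 = 8
Collected distinct sums: {-5, -2, -1, 4, 5, 8}
|A +̂ A| = 6
(Reference bound: |A +̂ A| ≥ 2|A| - 3 for |A| ≥ 2, with |A| = 4 giving ≥ 5.)

|A +̂ A| = 6


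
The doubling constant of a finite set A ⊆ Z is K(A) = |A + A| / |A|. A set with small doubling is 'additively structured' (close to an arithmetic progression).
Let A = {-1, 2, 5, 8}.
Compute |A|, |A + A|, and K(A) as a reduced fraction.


|A| = 4.
Compute A + A by enumerating all 16 pairs.
A + A = {-2, 1, 4, 7, 10, 13, 16}, so |A + A| = 7.
K = |A + A| / |A| = 7/4 (already in lowest terms) ≈ 1.7500.
Reference: AP of size 4 gives K = 7/4 ≈ 1.7500; a fully generic set of size 4 gives K ≈ 2.5000.

|A| = 4, |A + A| = 7, K = 7/4.


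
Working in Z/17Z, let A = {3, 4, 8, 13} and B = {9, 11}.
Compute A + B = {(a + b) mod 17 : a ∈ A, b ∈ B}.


Work in Z/17Z: reduce every sum a + b modulo 17.
Enumerate all 8 pairs:
a = 3: 3+9=12, 3+11=14
a = 4: 4+9=13, 4+11=15
a = 8: 8+9=0, 8+11=2
a = 13: 13+9=5, 13+11=7
Distinct residues collected: {0, 2, 5, 7, 12, 13, 14, 15}
|A + B| = 8 (out of 17 total residues).

A + B = {0, 2, 5, 7, 12, 13, 14, 15}


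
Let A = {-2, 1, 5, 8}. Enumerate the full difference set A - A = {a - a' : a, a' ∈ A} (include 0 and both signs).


A - A = {a - a' : a, a' ∈ A}.
Compute a - a' for each ordered pair (a, a'):
a = -2: -2--2=0, -2-1=-3, -2-5=-7, -2-8=-10
a = 1: 1--2=3, 1-1=0, 1-5=-4, 1-8=-7
a = 5: 5--2=7, 5-1=4, 5-5=0, 5-8=-3
a = 8: 8--2=10, 8-1=7, 8-5=3, 8-8=0
Collecting distinct values (and noting 0 appears from a-a):
A - A = {-10, -7, -4, -3, 0, 3, 4, 7, 10}
|A - A| = 9

A - A = {-10, -7, -4, -3, 0, 3, 4, 7, 10}


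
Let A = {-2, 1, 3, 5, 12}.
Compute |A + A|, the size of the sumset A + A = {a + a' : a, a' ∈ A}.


A + A = {a + a' : a, a' ∈ A}; |A| = 5.
General bounds: 2|A| - 1 ≤ |A + A| ≤ |A|(|A|+1)/2, i.e. 9 ≤ |A + A| ≤ 15.
Lower bound 2|A|-1 is attained iff A is an arithmetic progression.
Enumerate sums a + a' for a ≤ a' (symmetric, so this suffices):
a = -2: -2+-2=-4, -2+1=-1, -2+3=1, -2+5=3, -2+12=10
a = 1: 1+1=2, 1+3=4, 1+5=6, 1+12=13
a = 3: 3+3=6, 3+5=8, 3+12=15
a = 5: 5+5=10, 5+12=17
a = 12: 12+12=24
Distinct sums: {-4, -1, 1, 2, 3, 4, 6, 8, 10, 13, 15, 17, 24}
|A + A| = 13

|A + A| = 13


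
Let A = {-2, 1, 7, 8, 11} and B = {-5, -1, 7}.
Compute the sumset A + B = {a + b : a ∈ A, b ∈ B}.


A + B = {a + b : a ∈ A, b ∈ B}.
Enumerate all |A|·|B| = 5·3 = 15 pairs (a, b) and collect distinct sums.
a = -2: -2+-5=-7, -2+-1=-3, -2+7=5
a = 1: 1+-5=-4, 1+-1=0, 1+7=8
a = 7: 7+-5=2, 7+-1=6, 7+7=14
a = 8: 8+-5=3, 8+-1=7, 8+7=15
a = 11: 11+-5=6, 11+-1=10, 11+7=18
Collecting distinct sums: A + B = {-7, -4, -3, 0, 2, 3, 5, 6, 7, 8, 10, 14, 15, 18}
|A + B| = 14

A + B = {-7, -4, -3, 0, 2, 3, 5, 6, 7, 8, 10, 14, 15, 18}


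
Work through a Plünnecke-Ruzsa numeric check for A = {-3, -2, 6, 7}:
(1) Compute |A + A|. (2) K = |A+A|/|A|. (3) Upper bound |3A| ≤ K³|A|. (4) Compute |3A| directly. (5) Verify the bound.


|A| = 4.
Step 1: Compute A + A by enumerating all 16 pairs.
A + A = {-6, -5, -4, 3, 4, 5, 12, 13, 14}, so |A + A| = 9.
Step 2: Doubling constant K = |A + A|/|A| = 9/4 = 9/4 ≈ 2.2500.
Step 3: Plünnecke-Ruzsa gives |3A| ≤ K³·|A| = (2.2500)³ · 4 ≈ 45.5625.
Step 4: Compute 3A = A + A + A directly by enumerating all triples (a,b,c) ∈ A³; |3A| = 16.
Step 5: Check 16 ≤ 45.5625? Yes ✓.

K = 9/4, Plünnecke-Ruzsa bound K³|A| ≈ 45.5625, |3A| = 16, inequality holds.


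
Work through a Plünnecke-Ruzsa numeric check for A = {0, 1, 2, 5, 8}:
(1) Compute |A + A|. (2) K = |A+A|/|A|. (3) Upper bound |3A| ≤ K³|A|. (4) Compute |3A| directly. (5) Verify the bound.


|A| = 5.
Step 1: Compute A + A by enumerating all 25 pairs.
A + A = {0, 1, 2, 3, 4, 5, 6, 7, 8, 9, 10, 13, 16}, so |A + A| = 13.
Step 2: Doubling constant K = |A + A|/|A| = 13/5 = 13/5 ≈ 2.6000.
Step 3: Plünnecke-Ruzsa gives |3A| ≤ K³·|A| = (2.6000)³ · 5 ≈ 87.8800.
Step 4: Compute 3A = A + A + A directly by enumerating all triples (a,b,c) ∈ A³; |3A| = 21.
Step 5: Check 21 ≤ 87.8800? Yes ✓.

K = 13/5, Plünnecke-Ruzsa bound K³|A| ≈ 87.8800, |3A| = 21, inequality holds.


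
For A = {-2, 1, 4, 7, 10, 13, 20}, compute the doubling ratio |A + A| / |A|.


|A| = 7.
Compute A + A by enumerating all 49 pairs.
A + A = {-4, -1, 2, 5, 8, 11, 14, 17, 18, 20, 21, 23, 24, 26, 27, 30, 33, 40}, so |A + A| = 18.
K = |A + A| / |A| = 18/7 (already in lowest terms) ≈ 2.5714.
Reference: AP of size 7 gives K = 13/7 ≈ 1.8571; a fully generic set of size 7 gives K ≈ 4.0000.

|A| = 7, |A + A| = 18, K = 18/7.


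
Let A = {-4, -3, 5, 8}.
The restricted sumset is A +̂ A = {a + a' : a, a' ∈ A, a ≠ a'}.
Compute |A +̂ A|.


Restricted sumset: A +̂ A = {a + a' : a ∈ A, a' ∈ A, a ≠ a'}.
Equivalently, take A + A and drop any sum 2a that is achievable ONLY as a + a for a ∈ A (i.e. sums representable only with equal summands).
Enumerate pairs (a, a') with a < a' (symmetric, so each unordered pair gives one sum; this covers all a ≠ a'):
  -4 + -3 = -7
  -4 + 5 = 1
  -4 + 8 = 4
  -3 + 5 = 2
  -3 + 8 = 5
  5 + 8 = 13
Collected distinct sums: {-7, 1, 2, 4, 5, 13}
|A +̂ A| = 6
(Reference bound: |A +̂ A| ≥ 2|A| - 3 for |A| ≥ 2, with |A| = 4 giving ≥ 5.)

|A +̂ A| = 6


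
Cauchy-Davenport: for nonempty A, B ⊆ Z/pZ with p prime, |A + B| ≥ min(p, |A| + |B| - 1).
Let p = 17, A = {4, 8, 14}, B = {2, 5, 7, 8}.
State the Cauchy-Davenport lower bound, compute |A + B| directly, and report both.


Cauchy-Davenport: |A + B| ≥ min(p, |A| + |B| - 1) for A, B nonempty in Z/pZ.
|A| = 3, |B| = 4, p = 17.
CD lower bound = min(17, 3 + 4 - 1) = min(17, 6) = 6.
Compute A + B mod 17 directly:
a = 4: 4+2=6, 4+5=9, 4+7=11, 4+8=12
a = 8: 8+2=10, 8+5=13, 8+7=15, 8+8=16
a = 14: 14+2=16, 14+5=2, 14+7=4, 14+8=5
A + B = {2, 4, 5, 6, 9, 10, 11, 12, 13, 15, 16}, so |A + B| = 11.
Verify: 11 ≥ 6? Yes ✓.

CD lower bound = 6, actual |A + B| = 11.


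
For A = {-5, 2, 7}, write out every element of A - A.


A - A = {a - a' : a, a' ∈ A}.
Compute a - a' for each ordered pair (a, a'):
a = -5: -5--5=0, -5-2=-7, -5-7=-12
a = 2: 2--5=7, 2-2=0, 2-7=-5
a = 7: 7--5=12, 7-2=5, 7-7=0
Collecting distinct values (and noting 0 appears from a-a):
A - A = {-12, -7, -5, 0, 5, 7, 12}
|A - A| = 7

A - A = {-12, -7, -5, 0, 5, 7, 12}


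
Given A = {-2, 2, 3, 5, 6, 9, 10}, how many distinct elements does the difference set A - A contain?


A - A = {a - a' : a, a' ∈ A}; |A| = 7.
Bounds: 2|A|-1 ≤ |A - A| ≤ |A|² - |A| + 1, i.e. 13 ≤ |A - A| ≤ 43.
Note: 0 ∈ A - A always (from a - a). The set is symmetric: if d ∈ A - A then -d ∈ A - A.
Enumerate nonzero differences d = a - a' with a > a' (then include -d):
Positive differences: {1, 2, 3, 4, 5, 6, 7, 8, 11, 12}
Full difference set: {0} ∪ (positive diffs) ∪ (negative diffs).
|A - A| = 1 + 2·10 = 21 (matches direct enumeration: 21).

|A - A| = 21


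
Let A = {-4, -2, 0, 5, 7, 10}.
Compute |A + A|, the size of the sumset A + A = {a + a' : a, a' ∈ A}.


A + A = {a + a' : a, a' ∈ A}; |A| = 6.
General bounds: 2|A| - 1 ≤ |A + A| ≤ |A|(|A|+1)/2, i.e. 11 ≤ |A + A| ≤ 21.
Lower bound 2|A|-1 is attained iff A is an arithmetic progression.
Enumerate sums a + a' for a ≤ a' (symmetric, so this suffices):
a = -4: -4+-4=-8, -4+-2=-6, -4+0=-4, -4+5=1, -4+7=3, -4+10=6
a = -2: -2+-2=-4, -2+0=-2, -2+5=3, -2+7=5, -2+10=8
a = 0: 0+0=0, 0+5=5, 0+7=7, 0+10=10
a = 5: 5+5=10, 5+7=12, 5+10=15
a = 7: 7+7=14, 7+10=17
a = 10: 10+10=20
Distinct sums: {-8, -6, -4, -2, 0, 1, 3, 5, 6, 7, 8, 10, 12, 14, 15, 17, 20}
|A + A| = 17

|A + A| = 17


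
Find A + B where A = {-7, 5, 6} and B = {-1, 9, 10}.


A + B = {a + b : a ∈ A, b ∈ B}.
Enumerate all |A|·|B| = 3·3 = 9 pairs (a, b) and collect distinct sums.
a = -7: -7+-1=-8, -7+9=2, -7+10=3
a = 5: 5+-1=4, 5+9=14, 5+10=15
a = 6: 6+-1=5, 6+9=15, 6+10=16
Collecting distinct sums: A + B = {-8, 2, 3, 4, 5, 14, 15, 16}
|A + B| = 8

A + B = {-8, 2, 3, 4, 5, 14, 15, 16}


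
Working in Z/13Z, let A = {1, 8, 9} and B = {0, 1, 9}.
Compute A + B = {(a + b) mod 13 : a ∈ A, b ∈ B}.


Work in Z/13Z: reduce every sum a + b modulo 13.
Enumerate all 9 pairs:
a = 1: 1+0=1, 1+1=2, 1+9=10
a = 8: 8+0=8, 8+1=9, 8+9=4
a = 9: 9+0=9, 9+1=10, 9+9=5
Distinct residues collected: {1, 2, 4, 5, 8, 9, 10}
|A + B| = 7 (out of 13 total residues).

A + B = {1, 2, 4, 5, 8, 9, 10}


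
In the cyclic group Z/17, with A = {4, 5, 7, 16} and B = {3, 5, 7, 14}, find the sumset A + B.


Work in Z/17Z: reduce every sum a + b modulo 17.
Enumerate all 16 pairs:
a = 4: 4+3=7, 4+5=9, 4+7=11, 4+14=1
a = 5: 5+3=8, 5+5=10, 5+7=12, 5+14=2
a = 7: 7+3=10, 7+5=12, 7+7=14, 7+14=4
a = 16: 16+3=2, 16+5=4, 16+7=6, 16+14=13
Distinct residues collected: {1, 2, 4, 6, 7, 8, 9, 10, 11, 12, 13, 14}
|A + B| = 12 (out of 17 total residues).

A + B = {1, 2, 4, 6, 7, 8, 9, 10, 11, 12, 13, 14}


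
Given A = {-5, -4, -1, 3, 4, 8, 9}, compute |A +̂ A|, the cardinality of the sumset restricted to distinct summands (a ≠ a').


Restricted sumset: A +̂ A = {a + a' : a ∈ A, a' ∈ A, a ≠ a'}.
Equivalently, take A + A and drop any sum 2a that is achievable ONLY as a + a for a ∈ A (i.e. sums representable only with equal summands).
Enumerate pairs (a, a') with a < a' (symmetric, so each unordered pair gives one sum; this covers all a ≠ a'):
  -5 + -4 = -9
  -5 + -1 = -6
  -5 + 3 = -2
  -5 + 4 = -1
  -5 + 8 = 3
  -5 + 9 = 4
  -4 + -1 = -5
  -4 + 3 = -1
  -4 + 4 = 0
  -4 + 8 = 4
  -4 + 9 = 5
  -1 + 3 = 2
  -1 + 4 = 3
  -1 + 8 = 7
  -1 + 9 = 8
  3 + 4 = 7
  3 + 8 = 11
  3 + 9 = 12
  4 + 8 = 12
  4 + 9 = 13
  8 + 9 = 17
Collected distinct sums: {-9, -6, -5, -2, -1, 0, 2, 3, 4, 5, 7, 8, 11, 12, 13, 17}
|A +̂ A| = 16
(Reference bound: |A +̂ A| ≥ 2|A| - 3 for |A| ≥ 2, with |A| = 7 giving ≥ 11.)

|A +̂ A| = 16


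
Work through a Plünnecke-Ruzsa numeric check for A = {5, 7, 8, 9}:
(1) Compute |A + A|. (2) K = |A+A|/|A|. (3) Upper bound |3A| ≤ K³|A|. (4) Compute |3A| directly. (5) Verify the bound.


|A| = 4.
Step 1: Compute A + A by enumerating all 16 pairs.
A + A = {10, 12, 13, 14, 15, 16, 17, 18}, so |A + A| = 8.
Step 2: Doubling constant K = |A + A|/|A| = 8/4 = 8/4 ≈ 2.0000.
Step 3: Plünnecke-Ruzsa gives |3A| ≤ K³·|A| = (2.0000)³ · 4 ≈ 32.0000.
Step 4: Compute 3A = A + A + A directly by enumerating all triples (a,b,c) ∈ A³; |3A| = 12.
Step 5: Check 12 ≤ 32.0000? Yes ✓.

K = 8/4, Plünnecke-Ruzsa bound K³|A| ≈ 32.0000, |3A| = 12, inequality holds.


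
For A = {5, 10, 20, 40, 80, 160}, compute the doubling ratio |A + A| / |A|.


|A| = 6.
Compute A + A by enumerating all 36 pairs.
A + A = {10, 15, 20, 25, 30, 40, 45, 50, 60, 80, 85, 90, 100, 120, 160, 165, 170, 180, 200, 240, 320}, so |A + A| = 21.
K = |A + A| / |A| = 21/6 = 7/2 ≈ 3.5000.
Reference: AP of size 6 gives K = 11/6 ≈ 1.8333; a fully generic set of size 6 gives K ≈ 3.5000.

|A| = 6, |A + A| = 21, K = 21/6 = 7/2.


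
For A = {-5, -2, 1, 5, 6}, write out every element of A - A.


A - A = {a - a' : a, a' ∈ A}.
Compute a - a' for each ordered pair (a, a'):
a = -5: -5--5=0, -5--2=-3, -5-1=-6, -5-5=-10, -5-6=-11
a = -2: -2--5=3, -2--2=0, -2-1=-3, -2-5=-7, -2-6=-8
a = 1: 1--5=6, 1--2=3, 1-1=0, 1-5=-4, 1-6=-5
a = 5: 5--5=10, 5--2=7, 5-1=4, 5-5=0, 5-6=-1
a = 6: 6--5=11, 6--2=8, 6-1=5, 6-5=1, 6-6=0
Collecting distinct values (and noting 0 appears from a-a):
A - A = {-11, -10, -8, -7, -6, -5, -4, -3, -1, 0, 1, 3, 4, 5, 6, 7, 8, 10, 11}
|A - A| = 19

A - A = {-11, -10, -8, -7, -6, -5, -4, -3, -1, 0, 1, 3, 4, 5, 6, 7, 8, 10, 11}


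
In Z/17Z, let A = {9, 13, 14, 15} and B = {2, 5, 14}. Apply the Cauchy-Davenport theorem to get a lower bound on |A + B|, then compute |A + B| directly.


Cauchy-Davenport: |A + B| ≥ min(p, |A| + |B| - 1) for A, B nonempty in Z/pZ.
|A| = 4, |B| = 3, p = 17.
CD lower bound = min(17, 4 + 3 - 1) = min(17, 6) = 6.
Compute A + B mod 17 directly:
a = 9: 9+2=11, 9+5=14, 9+14=6
a = 13: 13+2=15, 13+5=1, 13+14=10
a = 14: 14+2=16, 14+5=2, 14+14=11
a = 15: 15+2=0, 15+5=3, 15+14=12
A + B = {0, 1, 2, 3, 6, 10, 11, 12, 14, 15, 16}, so |A + B| = 11.
Verify: 11 ≥ 6? Yes ✓.

CD lower bound = 6, actual |A + B| = 11.


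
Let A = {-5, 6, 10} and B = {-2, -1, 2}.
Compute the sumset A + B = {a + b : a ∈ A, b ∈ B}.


A + B = {a + b : a ∈ A, b ∈ B}.
Enumerate all |A|·|B| = 3·3 = 9 pairs (a, b) and collect distinct sums.
a = -5: -5+-2=-7, -5+-1=-6, -5+2=-3
a = 6: 6+-2=4, 6+-1=5, 6+2=8
a = 10: 10+-2=8, 10+-1=9, 10+2=12
Collecting distinct sums: A + B = {-7, -6, -3, 4, 5, 8, 9, 12}
|A + B| = 8

A + B = {-7, -6, -3, 4, 5, 8, 9, 12}


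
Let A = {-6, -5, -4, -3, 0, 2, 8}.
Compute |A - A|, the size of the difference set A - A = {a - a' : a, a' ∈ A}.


A - A = {a - a' : a, a' ∈ A}; |A| = 7.
Bounds: 2|A|-1 ≤ |A - A| ≤ |A|² - |A| + 1, i.e. 13 ≤ |A - A| ≤ 43.
Note: 0 ∈ A - A always (from a - a). The set is symmetric: if d ∈ A - A then -d ∈ A - A.
Enumerate nonzero differences d = a - a' with a > a' (then include -d):
Positive differences: {1, 2, 3, 4, 5, 6, 7, 8, 11, 12, 13, 14}
Full difference set: {0} ∪ (positive diffs) ∪ (negative diffs).
|A - A| = 1 + 2·12 = 25 (matches direct enumeration: 25).

|A - A| = 25


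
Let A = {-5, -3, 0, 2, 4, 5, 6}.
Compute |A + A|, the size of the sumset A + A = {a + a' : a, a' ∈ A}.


A + A = {a + a' : a, a' ∈ A}; |A| = 7.
General bounds: 2|A| - 1 ≤ |A + A| ≤ |A|(|A|+1)/2, i.e. 13 ≤ |A + A| ≤ 28.
Lower bound 2|A|-1 is attained iff A is an arithmetic progression.
Enumerate sums a + a' for a ≤ a' (symmetric, so this suffices):
a = -5: -5+-5=-10, -5+-3=-8, -5+0=-5, -5+2=-3, -5+4=-1, -5+5=0, -5+6=1
a = -3: -3+-3=-6, -3+0=-3, -3+2=-1, -3+4=1, -3+5=2, -3+6=3
a = 0: 0+0=0, 0+2=2, 0+4=4, 0+5=5, 0+6=6
a = 2: 2+2=4, 2+4=6, 2+5=7, 2+6=8
a = 4: 4+4=8, 4+5=9, 4+6=10
a = 5: 5+5=10, 5+6=11
a = 6: 6+6=12
Distinct sums: {-10, -8, -6, -5, -3, -1, 0, 1, 2, 3, 4, 5, 6, 7, 8, 9, 10, 11, 12}
|A + A| = 19

|A + A| = 19


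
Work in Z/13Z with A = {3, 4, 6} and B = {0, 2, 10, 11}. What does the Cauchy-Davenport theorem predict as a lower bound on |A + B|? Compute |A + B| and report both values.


Cauchy-Davenport: |A + B| ≥ min(p, |A| + |B| - 1) for A, B nonempty in Z/pZ.
|A| = 3, |B| = 4, p = 13.
CD lower bound = min(13, 3 + 4 - 1) = min(13, 6) = 6.
Compute A + B mod 13 directly:
a = 3: 3+0=3, 3+2=5, 3+10=0, 3+11=1
a = 4: 4+0=4, 4+2=6, 4+10=1, 4+11=2
a = 6: 6+0=6, 6+2=8, 6+10=3, 6+11=4
A + B = {0, 1, 2, 3, 4, 5, 6, 8}, so |A + B| = 8.
Verify: 8 ≥ 6? Yes ✓.

CD lower bound = 6, actual |A + B| = 8.


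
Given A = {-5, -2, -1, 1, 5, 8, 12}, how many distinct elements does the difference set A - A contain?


A - A = {a - a' : a, a' ∈ A}; |A| = 7.
Bounds: 2|A|-1 ≤ |A - A| ≤ |A|² - |A| + 1, i.e. 13 ≤ |A - A| ≤ 43.
Note: 0 ∈ A - A always (from a - a). The set is symmetric: if d ∈ A - A then -d ∈ A - A.
Enumerate nonzero differences d = a - a' with a > a' (then include -d):
Positive differences: {1, 2, 3, 4, 6, 7, 9, 10, 11, 13, 14, 17}
Full difference set: {0} ∪ (positive diffs) ∪ (negative diffs).
|A - A| = 1 + 2·12 = 25 (matches direct enumeration: 25).

|A - A| = 25


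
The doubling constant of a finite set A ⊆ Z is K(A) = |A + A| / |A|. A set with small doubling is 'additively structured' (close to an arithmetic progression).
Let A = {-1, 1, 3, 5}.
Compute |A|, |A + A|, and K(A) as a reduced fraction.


|A| = 4.
Compute A + A by enumerating all 16 pairs.
A + A = {-2, 0, 2, 4, 6, 8, 10}, so |A + A| = 7.
K = |A + A| / |A| = 7/4 (already in lowest terms) ≈ 1.7500.
Reference: AP of size 4 gives K = 7/4 ≈ 1.7500; a fully generic set of size 4 gives K ≈ 2.5000.

|A| = 4, |A + A| = 7, K = 7/4.


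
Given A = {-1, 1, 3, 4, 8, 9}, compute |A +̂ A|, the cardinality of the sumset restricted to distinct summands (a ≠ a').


Restricted sumset: A +̂ A = {a + a' : a ∈ A, a' ∈ A, a ≠ a'}.
Equivalently, take A + A and drop any sum 2a that is achievable ONLY as a + a for a ∈ A (i.e. sums representable only with equal summands).
Enumerate pairs (a, a') with a < a' (symmetric, so each unordered pair gives one sum; this covers all a ≠ a'):
  -1 + 1 = 0
  -1 + 3 = 2
  -1 + 4 = 3
  -1 + 8 = 7
  -1 + 9 = 8
  1 + 3 = 4
  1 + 4 = 5
  1 + 8 = 9
  1 + 9 = 10
  3 + 4 = 7
  3 + 8 = 11
  3 + 9 = 12
  4 + 8 = 12
  4 + 9 = 13
  8 + 9 = 17
Collected distinct sums: {0, 2, 3, 4, 5, 7, 8, 9, 10, 11, 12, 13, 17}
|A +̂ A| = 13
(Reference bound: |A +̂ A| ≥ 2|A| - 3 for |A| ≥ 2, with |A| = 6 giving ≥ 9.)

|A +̂ A| = 13


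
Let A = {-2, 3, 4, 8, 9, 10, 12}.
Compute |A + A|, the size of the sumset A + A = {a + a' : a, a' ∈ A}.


A + A = {a + a' : a, a' ∈ A}; |A| = 7.
General bounds: 2|A| - 1 ≤ |A + A| ≤ |A|(|A|+1)/2, i.e. 13 ≤ |A + A| ≤ 28.
Lower bound 2|A|-1 is attained iff A is an arithmetic progression.
Enumerate sums a + a' for a ≤ a' (symmetric, so this suffices):
a = -2: -2+-2=-4, -2+3=1, -2+4=2, -2+8=6, -2+9=7, -2+10=8, -2+12=10
a = 3: 3+3=6, 3+4=7, 3+8=11, 3+9=12, 3+10=13, 3+12=15
a = 4: 4+4=8, 4+8=12, 4+9=13, 4+10=14, 4+12=16
a = 8: 8+8=16, 8+9=17, 8+10=18, 8+12=20
a = 9: 9+9=18, 9+10=19, 9+12=21
a = 10: 10+10=20, 10+12=22
a = 12: 12+12=24
Distinct sums: {-4, 1, 2, 6, 7, 8, 10, 11, 12, 13, 14, 15, 16, 17, 18, 19, 20, 21, 22, 24}
|A + A| = 20

|A + A| = 20


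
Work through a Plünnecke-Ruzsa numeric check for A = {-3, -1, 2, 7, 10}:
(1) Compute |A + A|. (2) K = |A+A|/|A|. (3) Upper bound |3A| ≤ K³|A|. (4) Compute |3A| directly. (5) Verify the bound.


|A| = 5.
Step 1: Compute A + A by enumerating all 25 pairs.
A + A = {-6, -4, -2, -1, 1, 4, 6, 7, 9, 12, 14, 17, 20}, so |A + A| = 13.
Step 2: Doubling constant K = |A + A|/|A| = 13/5 = 13/5 ≈ 2.6000.
Step 3: Plünnecke-Ruzsa gives |3A| ≤ K³·|A| = (2.6000)³ · 5 ≈ 87.8800.
Step 4: Compute 3A = A + A + A directly by enumerating all triples (a,b,c) ∈ A³; |3A| = 25.
Step 5: Check 25 ≤ 87.8800? Yes ✓.

K = 13/5, Plünnecke-Ruzsa bound K³|A| ≈ 87.8800, |3A| = 25, inequality holds.


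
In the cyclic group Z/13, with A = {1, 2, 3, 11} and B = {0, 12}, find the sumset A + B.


Work in Z/13Z: reduce every sum a + b modulo 13.
Enumerate all 8 pairs:
a = 1: 1+0=1, 1+12=0
a = 2: 2+0=2, 2+12=1
a = 3: 3+0=3, 3+12=2
a = 11: 11+0=11, 11+12=10
Distinct residues collected: {0, 1, 2, 3, 10, 11}
|A + B| = 6 (out of 13 total residues).

A + B = {0, 1, 2, 3, 10, 11}


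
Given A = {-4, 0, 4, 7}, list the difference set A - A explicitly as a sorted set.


A - A = {a - a' : a, a' ∈ A}.
Compute a - a' for each ordered pair (a, a'):
a = -4: -4--4=0, -4-0=-4, -4-4=-8, -4-7=-11
a = 0: 0--4=4, 0-0=0, 0-4=-4, 0-7=-7
a = 4: 4--4=8, 4-0=4, 4-4=0, 4-7=-3
a = 7: 7--4=11, 7-0=7, 7-4=3, 7-7=0
Collecting distinct values (and noting 0 appears from a-a):
A - A = {-11, -8, -7, -4, -3, 0, 3, 4, 7, 8, 11}
|A - A| = 11

A - A = {-11, -8, -7, -4, -3, 0, 3, 4, 7, 8, 11}


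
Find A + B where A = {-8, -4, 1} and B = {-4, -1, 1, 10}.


A + B = {a + b : a ∈ A, b ∈ B}.
Enumerate all |A|·|B| = 3·4 = 12 pairs (a, b) and collect distinct sums.
a = -8: -8+-4=-12, -8+-1=-9, -8+1=-7, -8+10=2
a = -4: -4+-4=-8, -4+-1=-5, -4+1=-3, -4+10=6
a = 1: 1+-4=-3, 1+-1=0, 1+1=2, 1+10=11
Collecting distinct sums: A + B = {-12, -9, -8, -7, -5, -3, 0, 2, 6, 11}
|A + B| = 10

A + B = {-12, -9, -8, -7, -5, -3, 0, 2, 6, 11}


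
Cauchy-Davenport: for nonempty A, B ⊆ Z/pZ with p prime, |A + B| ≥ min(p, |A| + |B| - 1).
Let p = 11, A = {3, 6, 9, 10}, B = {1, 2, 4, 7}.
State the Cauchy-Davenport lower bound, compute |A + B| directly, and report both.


Cauchy-Davenport: |A + B| ≥ min(p, |A| + |B| - 1) for A, B nonempty in Z/pZ.
|A| = 4, |B| = 4, p = 11.
CD lower bound = min(11, 4 + 4 - 1) = min(11, 7) = 7.
Compute A + B mod 11 directly:
a = 3: 3+1=4, 3+2=5, 3+4=7, 3+7=10
a = 6: 6+1=7, 6+2=8, 6+4=10, 6+7=2
a = 9: 9+1=10, 9+2=0, 9+4=2, 9+7=5
a = 10: 10+1=0, 10+2=1, 10+4=3, 10+7=6
A + B = {0, 1, 2, 3, 4, 5, 6, 7, 8, 10}, so |A + B| = 10.
Verify: 10 ≥ 7? Yes ✓.

CD lower bound = 7, actual |A + B| = 10.


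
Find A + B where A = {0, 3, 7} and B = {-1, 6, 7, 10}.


A + B = {a + b : a ∈ A, b ∈ B}.
Enumerate all |A|·|B| = 3·4 = 12 pairs (a, b) and collect distinct sums.
a = 0: 0+-1=-1, 0+6=6, 0+7=7, 0+10=10
a = 3: 3+-1=2, 3+6=9, 3+7=10, 3+10=13
a = 7: 7+-1=6, 7+6=13, 7+7=14, 7+10=17
Collecting distinct sums: A + B = {-1, 2, 6, 7, 9, 10, 13, 14, 17}
|A + B| = 9

A + B = {-1, 2, 6, 7, 9, 10, 13, 14, 17}


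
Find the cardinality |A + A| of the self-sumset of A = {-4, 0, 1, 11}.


A + A = {a + a' : a, a' ∈ A}; |A| = 4.
General bounds: 2|A| - 1 ≤ |A + A| ≤ |A|(|A|+1)/2, i.e. 7 ≤ |A + A| ≤ 10.
Lower bound 2|A|-1 is attained iff A is an arithmetic progression.
Enumerate sums a + a' for a ≤ a' (symmetric, so this suffices):
a = -4: -4+-4=-8, -4+0=-4, -4+1=-3, -4+11=7
a = 0: 0+0=0, 0+1=1, 0+11=11
a = 1: 1+1=2, 1+11=12
a = 11: 11+11=22
Distinct sums: {-8, -4, -3, 0, 1, 2, 7, 11, 12, 22}
|A + A| = 10

|A + A| = 10


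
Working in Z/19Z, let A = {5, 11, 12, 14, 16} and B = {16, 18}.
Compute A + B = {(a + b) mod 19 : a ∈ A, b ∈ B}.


Work in Z/19Z: reduce every sum a + b modulo 19.
Enumerate all 10 pairs:
a = 5: 5+16=2, 5+18=4
a = 11: 11+16=8, 11+18=10
a = 12: 12+16=9, 12+18=11
a = 14: 14+16=11, 14+18=13
a = 16: 16+16=13, 16+18=15
Distinct residues collected: {2, 4, 8, 9, 10, 11, 13, 15}
|A + B| = 8 (out of 19 total residues).

A + B = {2, 4, 8, 9, 10, 11, 13, 15}


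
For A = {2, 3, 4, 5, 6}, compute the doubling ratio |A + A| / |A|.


|A| = 5.
Compute A + A by enumerating all 25 pairs.
A + A = {4, 5, 6, 7, 8, 9, 10, 11, 12}, so |A + A| = 9.
K = |A + A| / |A| = 9/5 (already in lowest terms) ≈ 1.8000.
Reference: AP of size 5 gives K = 9/5 ≈ 1.8000; a fully generic set of size 5 gives K ≈ 3.0000.

|A| = 5, |A + A| = 9, K = 9/5.


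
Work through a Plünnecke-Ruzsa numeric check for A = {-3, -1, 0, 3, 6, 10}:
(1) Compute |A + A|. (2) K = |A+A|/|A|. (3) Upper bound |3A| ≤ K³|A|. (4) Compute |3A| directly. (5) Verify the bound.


|A| = 6.
Step 1: Compute A + A by enumerating all 36 pairs.
A + A = {-6, -4, -3, -2, -1, 0, 2, 3, 5, 6, 7, 9, 10, 12, 13, 16, 20}, so |A + A| = 17.
Step 2: Doubling constant K = |A + A|/|A| = 17/6 = 17/6 ≈ 2.8333.
Step 3: Plünnecke-Ruzsa gives |3A| ≤ K³·|A| = (2.8333)³ · 6 ≈ 136.4722.
Step 4: Compute 3A = A + A + A directly by enumerating all triples (a,b,c) ∈ A³; |3A| = 32.
Step 5: Check 32 ≤ 136.4722? Yes ✓.

K = 17/6, Plünnecke-Ruzsa bound K³|A| ≈ 136.4722, |3A| = 32, inequality holds.


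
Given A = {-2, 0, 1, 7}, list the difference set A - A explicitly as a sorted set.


A - A = {a - a' : a, a' ∈ A}.
Compute a - a' for each ordered pair (a, a'):
a = -2: -2--2=0, -2-0=-2, -2-1=-3, -2-7=-9
a = 0: 0--2=2, 0-0=0, 0-1=-1, 0-7=-7
a = 1: 1--2=3, 1-0=1, 1-1=0, 1-7=-6
a = 7: 7--2=9, 7-0=7, 7-1=6, 7-7=0
Collecting distinct values (and noting 0 appears from a-a):
A - A = {-9, -7, -6, -3, -2, -1, 0, 1, 2, 3, 6, 7, 9}
|A - A| = 13

A - A = {-9, -7, -6, -3, -2, -1, 0, 1, 2, 3, 6, 7, 9}


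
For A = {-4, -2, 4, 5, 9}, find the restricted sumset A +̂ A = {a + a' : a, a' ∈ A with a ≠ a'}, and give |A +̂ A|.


Restricted sumset: A +̂ A = {a + a' : a ∈ A, a' ∈ A, a ≠ a'}.
Equivalently, take A + A and drop any sum 2a that is achievable ONLY as a + a for a ∈ A (i.e. sums representable only with equal summands).
Enumerate pairs (a, a') with a < a' (symmetric, so each unordered pair gives one sum; this covers all a ≠ a'):
  -4 + -2 = -6
  -4 + 4 = 0
  -4 + 5 = 1
  -4 + 9 = 5
  -2 + 4 = 2
  -2 + 5 = 3
  -2 + 9 = 7
  4 + 5 = 9
  4 + 9 = 13
  5 + 9 = 14
Collected distinct sums: {-6, 0, 1, 2, 3, 5, 7, 9, 13, 14}
|A +̂ A| = 10
(Reference bound: |A +̂ A| ≥ 2|A| - 3 for |A| ≥ 2, with |A| = 5 giving ≥ 7.)

|A +̂ A| = 10


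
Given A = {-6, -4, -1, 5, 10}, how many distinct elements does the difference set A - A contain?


A - A = {a - a' : a, a' ∈ A}; |A| = 5.
Bounds: 2|A|-1 ≤ |A - A| ≤ |A|² - |A| + 1, i.e. 9 ≤ |A - A| ≤ 21.
Note: 0 ∈ A - A always (from a - a). The set is symmetric: if d ∈ A - A then -d ∈ A - A.
Enumerate nonzero differences d = a - a' with a > a' (then include -d):
Positive differences: {2, 3, 5, 6, 9, 11, 14, 16}
Full difference set: {0} ∪ (positive diffs) ∪ (negative diffs).
|A - A| = 1 + 2·8 = 17 (matches direct enumeration: 17).

|A - A| = 17


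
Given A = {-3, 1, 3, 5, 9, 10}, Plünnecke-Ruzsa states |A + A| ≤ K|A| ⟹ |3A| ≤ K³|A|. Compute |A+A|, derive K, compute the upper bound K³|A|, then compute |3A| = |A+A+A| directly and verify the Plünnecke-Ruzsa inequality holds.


|A| = 6.
Step 1: Compute A + A by enumerating all 36 pairs.
A + A = {-6, -2, 0, 2, 4, 6, 7, 8, 10, 11, 12, 13, 14, 15, 18, 19, 20}, so |A + A| = 17.
Step 2: Doubling constant K = |A + A|/|A| = 17/6 = 17/6 ≈ 2.8333.
Step 3: Plünnecke-Ruzsa gives |3A| ≤ K³·|A| = (2.8333)³ · 6 ≈ 136.4722.
Step 4: Compute 3A = A + A + A directly by enumerating all triples (a,b,c) ∈ A³; |3A| = 31.
Step 5: Check 31 ≤ 136.4722? Yes ✓.

K = 17/6, Plünnecke-Ruzsa bound K³|A| ≈ 136.4722, |3A| = 31, inequality holds.


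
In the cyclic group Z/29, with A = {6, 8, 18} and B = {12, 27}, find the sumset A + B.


Work in Z/29Z: reduce every sum a + b modulo 29.
Enumerate all 6 pairs:
a = 6: 6+12=18, 6+27=4
a = 8: 8+12=20, 8+27=6
a = 18: 18+12=1, 18+27=16
Distinct residues collected: {1, 4, 6, 16, 18, 20}
|A + B| = 6 (out of 29 total residues).

A + B = {1, 4, 6, 16, 18, 20}


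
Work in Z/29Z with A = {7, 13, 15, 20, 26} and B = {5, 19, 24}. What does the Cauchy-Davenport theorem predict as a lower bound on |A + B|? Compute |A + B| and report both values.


Cauchy-Davenport: |A + B| ≥ min(p, |A| + |B| - 1) for A, B nonempty in Z/pZ.
|A| = 5, |B| = 3, p = 29.
CD lower bound = min(29, 5 + 3 - 1) = min(29, 7) = 7.
Compute A + B mod 29 directly:
a = 7: 7+5=12, 7+19=26, 7+24=2
a = 13: 13+5=18, 13+19=3, 13+24=8
a = 15: 15+5=20, 15+19=5, 15+24=10
a = 20: 20+5=25, 20+19=10, 20+24=15
a = 26: 26+5=2, 26+19=16, 26+24=21
A + B = {2, 3, 5, 8, 10, 12, 15, 16, 18, 20, 21, 25, 26}, so |A + B| = 13.
Verify: 13 ≥ 7? Yes ✓.

CD lower bound = 7, actual |A + B| = 13.


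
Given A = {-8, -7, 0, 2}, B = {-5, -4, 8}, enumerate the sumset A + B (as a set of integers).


A + B = {a + b : a ∈ A, b ∈ B}.
Enumerate all |A|·|B| = 4·3 = 12 pairs (a, b) and collect distinct sums.
a = -8: -8+-5=-13, -8+-4=-12, -8+8=0
a = -7: -7+-5=-12, -7+-4=-11, -7+8=1
a = 0: 0+-5=-5, 0+-4=-4, 0+8=8
a = 2: 2+-5=-3, 2+-4=-2, 2+8=10
Collecting distinct sums: A + B = {-13, -12, -11, -5, -4, -3, -2, 0, 1, 8, 10}
|A + B| = 11

A + B = {-13, -12, -11, -5, -4, -3, -2, 0, 1, 8, 10}


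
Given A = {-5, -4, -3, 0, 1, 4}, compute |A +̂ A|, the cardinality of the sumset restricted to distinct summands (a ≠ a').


Restricted sumset: A +̂ A = {a + a' : a ∈ A, a' ∈ A, a ≠ a'}.
Equivalently, take A + A and drop any sum 2a that is achievable ONLY as a + a for a ∈ A (i.e. sums representable only with equal summands).
Enumerate pairs (a, a') with a < a' (symmetric, so each unordered pair gives one sum; this covers all a ≠ a'):
  -5 + -4 = -9
  -5 + -3 = -8
  -5 + 0 = -5
  -5 + 1 = -4
  -5 + 4 = -1
  -4 + -3 = -7
  -4 + 0 = -4
  -4 + 1 = -3
  -4 + 4 = 0
  -3 + 0 = -3
  -3 + 1 = -2
  -3 + 4 = 1
  0 + 1 = 1
  0 + 4 = 4
  1 + 4 = 5
Collected distinct sums: {-9, -8, -7, -5, -4, -3, -2, -1, 0, 1, 4, 5}
|A +̂ A| = 12
(Reference bound: |A +̂ A| ≥ 2|A| - 3 for |A| ≥ 2, with |A| = 6 giving ≥ 9.)

|A +̂ A| = 12


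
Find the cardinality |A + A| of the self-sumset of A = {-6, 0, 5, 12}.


A + A = {a + a' : a, a' ∈ A}; |A| = 4.
General bounds: 2|A| - 1 ≤ |A + A| ≤ |A|(|A|+1)/2, i.e. 7 ≤ |A + A| ≤ 10.
Lower bound 2|A|-1 is attained iff A is an arithmetic progression.
Enumerate sums a + a' for a ≤ a' (symmetric, so this suffices):
a = -6: -6+-6=-12, -6+0=-6, -6+5=-1, -6+12=6
a = 0: 0+0=0, 0+5=5, 0+12=12
a = 5: 5+5=10, 5+12=17
a = 12: 12+12=24
Distinct sums: {-12, -6, -1, 0, 5, 6, 10, 12, 17, 24}
|A + A| = 10

|A + A| = 10


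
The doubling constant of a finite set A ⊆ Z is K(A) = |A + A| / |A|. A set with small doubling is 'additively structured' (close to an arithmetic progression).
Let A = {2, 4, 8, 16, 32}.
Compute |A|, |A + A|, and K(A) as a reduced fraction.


|A| = 5.
Compute A + A by enumerating all 25 pairs.
A + A = {4, 6, 8, 10, 12, 16, 18, 20, 24, 32, 34, 36, 40, 48, 64}, so |A + A| = 15.
K = |A + A| / |A| = 15/5 = 3/1 ≈ 3.0000.
Reference: AP of size 5 gives K = 9/5 ≈ 1.8000; a fully generic set of size 5 gives K ≈ 3.0000.

|A| = 5, |A + A| = 15, K = 15/5 = 3/1.


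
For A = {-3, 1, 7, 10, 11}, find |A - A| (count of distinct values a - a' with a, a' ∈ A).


A - A = {a - a' : a, a' ∈ A}; |A| = 5.
Bounds: 2|A|-1 ≤ |A - A| ≤ |A|² - |A| + 1, i.e. 9 ≤ |A - A| ≤ 21.
Note: 0 ∈ A - A always (from a - a). The set is symmetric: if d ∈ A - A then -d ∈ A - A.
Enumerate nonzero differences d = a - a' with a > a' (then include -d):
Positive differences: {1, 3, 4, 6, 9, 10, 13, 14}
Full difference set: {0} ∪ (positive diffs) ∪ (negative diffs).
|A - A| = 1 + 2·8 = 17 (matches direct enumeration: 17).

|A - A| = 17


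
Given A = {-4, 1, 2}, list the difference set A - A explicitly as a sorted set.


A - A = {a - a' : a, a' ∈ A}.
Compute a - a' for each ordered pair (a, a'):
a = -4: -4--4=0, -4-1=-5, -4-2=-6
a = 1: 1--4=5, 1-1=0, 1-2=-1
a = 2: 2--4=6, 2-1=1, 2-2=0
Collecting distinct values (and noting 0 appears from a-a):
A - A = {-6, -5, -1, 0, 1, 5, 6}
|A - A| = 7

A - A = {-6, -5, -1, 0, 1, 5, 6}


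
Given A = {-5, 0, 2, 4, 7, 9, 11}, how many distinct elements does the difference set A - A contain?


A - A = {a - a' : a, a' ∈ A}; |A| = 7.
Bounds: 2|A|-1 ≤ |A - A| ≤ |A|² - |A| + 1, i.e. 13 ≤ |A - A| ≤ 43.
Note: 0 ∈ A - A always (from a - a). The set is symmetric: if d ∈ A - A then -d ∈ A - A.
Enumerate nonzero differences d = a - a' with a > a' (then include -d):
Positive differences: {2, 3, 4, 5, 7, 9, 11, 12, 14, 16}
Full difference set: {0} ∪ (positive diffs) ∪ (negative diffs).
|A - A| = 1 + 2·10 = 21 (matches direct enumeration: 21).

|A - A| = 21


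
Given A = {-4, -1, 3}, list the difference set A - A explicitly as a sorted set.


A - A = {a - a' : a, a' ∈ A}.
Compute a - a' for each ordered pair (a, a'):
a = -4: -4--4=0, -4--1=-3, -4-3=-7
a = -1: -1--4=3, -1--1=0, -1-3=-4
a = 3: 3--4=7, 3--1=4, 3-3=0
Collecting distinct values (and noting 0 appears from a-a):
A - A = {-7, -4, -3, 0, 3, 4, 7}
|A - A| = 7

A - A = {-7, -4, -3, 0, 3, 4, 7}


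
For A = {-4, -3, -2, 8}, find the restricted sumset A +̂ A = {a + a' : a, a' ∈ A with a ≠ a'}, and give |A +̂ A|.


Restricted sumset: A +̂ A = {a + a' : a ∈ A, a' ∈ A, a ≠ a'}.
Equivalently, take A + A and drop any sum 2a that is achievable ONLY as a + a for a ∈ A (i.e. sums representable only with equal summands).
Enumerate pairs (a, a') with a < a' (symmetric, so each unordered pair gives one sum; this covers all a ≠ a'):
  -4 + -3 = -7
  -4 + -2 = -6
  -4 + 8 = 4
  -3 + -2 = -5
  -3 + 8 = 5
  -2 + 8 = 6
Collected distinct sums: {-7, -6, -5, 4, 5, 6}
|A +̂ A| = 6
(Reference bound: |A +̂ A| ≥ 2|A| - 3 for |A| ≥ 2, with |A| = 4 giving ≥ 5.)

|A +̂ A| = 6


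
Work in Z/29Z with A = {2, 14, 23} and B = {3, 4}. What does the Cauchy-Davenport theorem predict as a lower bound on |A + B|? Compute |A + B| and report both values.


Cauchy-Davenport: |A + B| ≥ min(p, |A| + |B| - 1) for A, B nonempty in Z/pZ.
|A| = 3, |B| = 2, p = 29.
CD lower bound = min(29, 3 + 2 - 1) = min(29, 4) = 4.
Compute A + B mod 29 directly:
a = 2: 2+3=5, 2+4=6
a = 14: 14+3=17, 14+4=18
a = 23: 23+3=26, 23+4=27
A + B = {5, 6, 17, 18, 26, 27}, so |A + B| = 6.
Verify: 6 ≥ 4? Yes ✓.

CD lower bound = 4, actual |A + B| = 6.


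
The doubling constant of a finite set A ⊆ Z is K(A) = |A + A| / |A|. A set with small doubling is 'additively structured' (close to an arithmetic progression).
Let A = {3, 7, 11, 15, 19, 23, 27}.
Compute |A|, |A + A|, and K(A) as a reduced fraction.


|A| = 7.
Compute A + A by enumerating all 49 pairs.
A + A = {6, 10, 14, 18, 22, 26, 30, 34, 38, 42, 46, 50, 54}, so |A + A| = 13.
K = |A + A| / |A| = 13/7 (already in lowest terms) ≈ 1.8571.
Reference: AP of size 7 gives K = 13/7 ≈ 1.8571; a fully generic set of size 7 gives K ≈ 4.0000.

|A| = 7, |A + A| = 13, K = 13/7.


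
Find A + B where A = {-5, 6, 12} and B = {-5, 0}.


A + B = {a + b : a ∈ A, b ∈ B}.
Enumerate all |A|·|B| = 3·2 = 6 pairs (a, b) and collect distinct sums.
a = -5: -5+-5=-10, -5+0=-5
a = 6: 6+-5=1, 6+0=6
a = 12: 12+-5=7, 12+0=12
Collecting distinct sums: A + B = {-10, -5, 1, 6, 7, 12}
|A + B| = 6

A + B = {-10, -5, 1, 6, 7, 12}


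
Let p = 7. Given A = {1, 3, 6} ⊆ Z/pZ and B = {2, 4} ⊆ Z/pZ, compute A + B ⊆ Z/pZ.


Work in Z/7Z: reduce every sum a + b modulo 7.
Enumerate all 6 pairs:
a = 1: 1+2=3, 1+4=5
a = 3: 3+2=5, 3+4=0
a = 6: 6+2=1, 6+4=3
Distinct residues collected: {0, 1, 3, 5}
|A + B| = 4 (out of 7 total residues).

A + B = {0, 1, 3, 5}


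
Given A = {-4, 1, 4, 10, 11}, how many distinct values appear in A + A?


A + A = {a + a' : a, a' ∈ A}; |A| = 5.
General bounds: 2|A| - 1 ≤ |A + A| ≤ |A|(|A|+1)/2, i.e. 9 ≤ |A + A| ≤ 15.
Lower bound 2|A|-1 is attained iff A is an arithmetic progression.
Enumerate sums a + a' for a ≤ a' (symmetric, so this suffices):
a = -4: -4+-4=-8, -4+1=-3, -4+4=0, -4+10=6, -4+11=7
a = 1: 1+1=2, 1+4=5, 1+10=11, 1+11=12
a = 4: 4+4=8, 4+10=14, 4+11=15
a = 10: 10+10=20, 10+11=21
a = 11: 11+11=22
Distinct sums: {-8, -3, 0, 2, 5, 6, 7, 8, 11, 12, 14, 15, 20, 21, 22}
|A + A| = 15

|A + A| = 15
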